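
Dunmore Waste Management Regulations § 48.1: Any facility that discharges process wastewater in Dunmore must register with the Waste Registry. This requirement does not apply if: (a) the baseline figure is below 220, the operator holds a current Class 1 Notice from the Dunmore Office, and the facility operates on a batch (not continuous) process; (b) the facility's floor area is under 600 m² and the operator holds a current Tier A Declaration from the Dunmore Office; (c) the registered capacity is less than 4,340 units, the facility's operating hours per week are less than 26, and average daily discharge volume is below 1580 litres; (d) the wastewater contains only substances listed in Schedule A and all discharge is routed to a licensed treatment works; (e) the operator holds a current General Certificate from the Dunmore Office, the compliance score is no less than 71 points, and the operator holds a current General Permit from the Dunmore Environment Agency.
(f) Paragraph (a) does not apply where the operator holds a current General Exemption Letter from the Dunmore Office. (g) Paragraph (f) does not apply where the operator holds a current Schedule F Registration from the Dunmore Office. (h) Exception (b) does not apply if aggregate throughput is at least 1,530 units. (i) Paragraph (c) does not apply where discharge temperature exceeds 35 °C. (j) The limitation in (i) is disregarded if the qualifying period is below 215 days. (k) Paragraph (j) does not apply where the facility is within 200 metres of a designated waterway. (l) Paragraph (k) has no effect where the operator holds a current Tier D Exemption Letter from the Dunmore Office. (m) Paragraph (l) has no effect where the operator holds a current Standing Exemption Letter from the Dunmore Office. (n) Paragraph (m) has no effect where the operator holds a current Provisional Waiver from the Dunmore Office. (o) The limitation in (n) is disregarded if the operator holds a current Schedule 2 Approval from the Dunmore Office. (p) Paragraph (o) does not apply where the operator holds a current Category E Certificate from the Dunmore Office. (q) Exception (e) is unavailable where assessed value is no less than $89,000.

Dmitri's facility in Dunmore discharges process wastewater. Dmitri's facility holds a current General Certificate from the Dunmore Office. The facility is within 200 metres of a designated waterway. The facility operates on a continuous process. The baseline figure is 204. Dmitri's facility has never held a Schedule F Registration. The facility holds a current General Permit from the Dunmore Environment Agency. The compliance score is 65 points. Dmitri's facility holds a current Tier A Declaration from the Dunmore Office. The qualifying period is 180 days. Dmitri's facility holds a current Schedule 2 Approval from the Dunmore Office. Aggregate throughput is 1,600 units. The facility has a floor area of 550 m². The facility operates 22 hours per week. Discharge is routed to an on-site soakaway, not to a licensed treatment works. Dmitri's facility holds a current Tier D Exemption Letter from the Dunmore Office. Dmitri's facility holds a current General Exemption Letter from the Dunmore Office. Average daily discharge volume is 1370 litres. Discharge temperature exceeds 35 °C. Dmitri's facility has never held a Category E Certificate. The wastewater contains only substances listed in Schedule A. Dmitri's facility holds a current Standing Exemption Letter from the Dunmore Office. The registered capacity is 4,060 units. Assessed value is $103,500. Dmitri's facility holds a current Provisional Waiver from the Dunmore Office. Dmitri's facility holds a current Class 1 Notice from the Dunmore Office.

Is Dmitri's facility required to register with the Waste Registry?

Exception (a) does not apply: the facility operates on a continuous process.
Exception (b)'s conditions are all satisfied: the facility's floor area is 550 m², under the 600 m² limit; a current Tier A Declaration is held. But applying paragraph (h): (h) operates against (b): aggregate throughput is 1,600 units, meeting the 1,530 units threshold. (b) is therefore removed.
All of (c)'s requirements are met (the registered capacity is 4,060 units, less than the 4,340 units limit; the facility's operating hours per week are 22, less than the 26 limit; average daily discharge volume is 1370 litres, below the 1580 litres limit). But applying paragraphs (i)–(p): (i) operates against (c): discharge temperature exceeds 35 °C. (j) is triggered (the qualifying period is 180 days, below the 215 days limit), but is set aside by (k): (k) is engaged — the facility is within 200 m of a designated waterway. (l) would limit (k) — a current Tier D Exemption Letter is held — but (m) sets (l) aside: (m) operates against (l): a current Standing Exemption Letter is held. (n) is engaged (a current Provisional Waiver is held), but is set aside by (o): (o) operates against (n): a current Schedule 2 Approval is held. (p) does not operate here (there is no Category E Certificate in force), so (o) stands. So (c) is unavailable.
Exception (d) does not apply: discharge is not routed to a licensed treatment works.
Exception (e) fails — the compliance score is 65 points, short of 71 points.
No exception applies. The general rule governs.

Yes — Dmitri's facility must register with the Waste Registry.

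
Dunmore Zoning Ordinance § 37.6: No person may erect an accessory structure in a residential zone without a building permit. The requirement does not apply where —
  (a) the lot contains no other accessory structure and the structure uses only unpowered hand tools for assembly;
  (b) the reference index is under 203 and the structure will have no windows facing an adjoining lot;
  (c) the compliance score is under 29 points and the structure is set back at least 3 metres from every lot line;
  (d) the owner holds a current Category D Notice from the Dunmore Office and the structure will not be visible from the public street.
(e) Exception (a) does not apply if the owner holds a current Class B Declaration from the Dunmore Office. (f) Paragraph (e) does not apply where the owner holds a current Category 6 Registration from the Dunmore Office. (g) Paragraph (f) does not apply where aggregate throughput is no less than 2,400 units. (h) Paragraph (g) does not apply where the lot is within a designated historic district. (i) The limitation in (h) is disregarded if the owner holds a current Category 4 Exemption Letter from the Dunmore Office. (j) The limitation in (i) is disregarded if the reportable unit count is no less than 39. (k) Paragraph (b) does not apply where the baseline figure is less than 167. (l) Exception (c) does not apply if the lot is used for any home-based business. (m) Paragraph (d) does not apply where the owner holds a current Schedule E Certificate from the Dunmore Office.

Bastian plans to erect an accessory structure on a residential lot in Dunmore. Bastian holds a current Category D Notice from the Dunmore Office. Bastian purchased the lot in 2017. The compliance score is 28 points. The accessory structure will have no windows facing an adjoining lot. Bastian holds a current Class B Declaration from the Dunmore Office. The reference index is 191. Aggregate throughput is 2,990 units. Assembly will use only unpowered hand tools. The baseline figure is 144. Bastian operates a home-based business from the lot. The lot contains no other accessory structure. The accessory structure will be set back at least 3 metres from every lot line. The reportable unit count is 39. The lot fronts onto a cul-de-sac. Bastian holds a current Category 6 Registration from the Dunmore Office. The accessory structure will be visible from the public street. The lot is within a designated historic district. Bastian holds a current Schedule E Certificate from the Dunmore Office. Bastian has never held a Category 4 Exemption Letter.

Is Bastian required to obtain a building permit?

No — exception (a) applies; Bastian does not need a building permit.

Exception (a)'s conditions are all satisfied: the lot has no other accessory structure; assembly uses only hand tools. Under paragraphs (e)–(j): (e) would limit (a) — a current Class B Declaration is held — but (f) sets (e) aside: (f) is triggered — a current Category 6 Registration is held. (g) applies (aggregate throughput is 2,990 units, meeting the 2,400 units threshold), but is set aside by (h): (h) applies — the lot is in a historic district. (i), which would lift (h), is not triggered — there is no Category 4 Exemption Letter in force. (a) remains available.
Exception (b)'s conditions are all satisfied: the reference index is 191, under the 203 limit; no windows face an adjoining lot. But: (k) operates against (b): the baseline figure is 144, less than the 167 limit. So (b) is unavailable.
Exception (c) is satisfied on its face — the compliance score is 28 points, under the 29 points limit; the setback is at least 3 m on every side. But applying paragraph (l): (l) is engaged — a home-based business operates on the lot. So (c) is unavailable.
Exception (d) does not apply: the structure will be visible from the street.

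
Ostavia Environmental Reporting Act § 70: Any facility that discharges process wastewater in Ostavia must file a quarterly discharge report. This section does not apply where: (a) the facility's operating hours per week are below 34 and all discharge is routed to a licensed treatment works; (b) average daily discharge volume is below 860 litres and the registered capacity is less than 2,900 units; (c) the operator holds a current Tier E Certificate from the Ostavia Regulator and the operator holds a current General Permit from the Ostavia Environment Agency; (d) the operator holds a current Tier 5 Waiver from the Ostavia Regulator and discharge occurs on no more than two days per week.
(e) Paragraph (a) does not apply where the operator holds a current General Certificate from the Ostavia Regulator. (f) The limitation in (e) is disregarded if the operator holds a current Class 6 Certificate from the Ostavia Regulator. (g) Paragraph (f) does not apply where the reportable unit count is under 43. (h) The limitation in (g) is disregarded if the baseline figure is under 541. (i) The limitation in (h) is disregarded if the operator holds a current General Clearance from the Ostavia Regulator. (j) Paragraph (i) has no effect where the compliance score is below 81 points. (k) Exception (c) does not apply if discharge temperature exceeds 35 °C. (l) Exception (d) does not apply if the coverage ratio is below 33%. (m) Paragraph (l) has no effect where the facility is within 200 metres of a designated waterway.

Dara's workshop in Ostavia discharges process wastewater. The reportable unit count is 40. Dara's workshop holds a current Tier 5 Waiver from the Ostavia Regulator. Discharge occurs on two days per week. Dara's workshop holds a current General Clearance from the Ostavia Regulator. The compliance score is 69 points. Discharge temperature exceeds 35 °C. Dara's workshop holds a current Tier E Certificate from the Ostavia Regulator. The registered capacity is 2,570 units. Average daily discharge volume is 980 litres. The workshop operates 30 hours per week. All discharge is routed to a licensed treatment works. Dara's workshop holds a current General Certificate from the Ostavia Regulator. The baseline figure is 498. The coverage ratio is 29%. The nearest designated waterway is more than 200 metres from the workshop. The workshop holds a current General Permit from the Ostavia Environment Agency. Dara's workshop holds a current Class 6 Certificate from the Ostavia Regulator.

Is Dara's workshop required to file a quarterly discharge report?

No — exception (a) applies; Dara's workshop is not required to file a quarterly discharge report.

Exception (a): the facility's operating hours per week are 30, below the 34 limit; discharge is routed to a licensed treatment works — every condition holds. Applying paragraphs (e)–(j): (e) is engaged (a current General Certificate is held), but is displaced by (f): (f) operates against (e): a current Class 6 Certificate is held. (g) applies (the reportable unit count is 40, under the 43 limit), but is itself disapplied by (h): (h) operates against (g): the baseline figure is 498, under the 541 limit. (i) is engaged (a current General Clearance is held), but is overridden by (j): (j) applies — the compliance score is 69 points, below the 81 points limit. So (a) applies.
Exception (b) requires that average daily discharge volume is below 860 litres; but average daily discharge volume is 980 litres, not below 860 litres, so (b) is unavailable.
Exception (c): a current Tier E Certificate is held; a current General Permit is held — every condition holds. Turning to paragraph (k): (k) operates against (c): discharge temperature exceeds 35 °C. So (c) is unavailable.
Exception (d): a current Tier 5 Waiver is held; discharge occurs on no more than two days per week — every condition holds. Turning to paragraphs (l)–(m): (l) operates against (d): the coverage ratio is 29%, below the 33% limit. (m) is inapplicable (the workshop is more than 200 m from any designated waterway), so (l) stands. Exception (d) does not apply.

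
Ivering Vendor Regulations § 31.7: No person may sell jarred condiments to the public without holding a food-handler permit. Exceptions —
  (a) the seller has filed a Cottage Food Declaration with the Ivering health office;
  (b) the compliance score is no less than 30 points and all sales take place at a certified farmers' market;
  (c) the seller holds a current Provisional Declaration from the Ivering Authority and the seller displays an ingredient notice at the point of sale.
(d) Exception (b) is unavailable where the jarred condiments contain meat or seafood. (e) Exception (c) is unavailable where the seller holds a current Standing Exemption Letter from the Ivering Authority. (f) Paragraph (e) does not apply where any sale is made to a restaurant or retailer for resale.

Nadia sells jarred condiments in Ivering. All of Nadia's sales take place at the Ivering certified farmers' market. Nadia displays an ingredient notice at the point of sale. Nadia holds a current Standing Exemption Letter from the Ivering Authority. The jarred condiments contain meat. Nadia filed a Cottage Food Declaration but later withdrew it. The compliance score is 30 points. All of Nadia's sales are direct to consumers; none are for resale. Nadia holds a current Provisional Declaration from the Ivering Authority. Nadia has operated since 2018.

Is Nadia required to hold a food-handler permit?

Yes — Nadia must hold a food-handler permit.

Exception (a) requires that the seller has filed a Cottage Food Declaration with the Ivering health office; but the Cottage Food Declaration was withdrawn, so (a) is unavailable.
Exception (b): the compliance score is 30 points, meeting the 30 points threshold; all sales are at a certified farmers' market — every condition holds. Turning to paragraph (d): (d) operates against (b): the jarred condiments contain meat. So (b) is unavailable.
Exception (c) is satisfied on its face — a current Provisional Declaration is held; an ingredient notice is displayed. However, paragraphs (e)–(f) must be considered: (e) operates against (c): a current Standing Exemption Letter is held. (f) is inapplicable (no sales are for resale), so (e) stands. So (c) is unavailable.
No exception applies. The general rule governs.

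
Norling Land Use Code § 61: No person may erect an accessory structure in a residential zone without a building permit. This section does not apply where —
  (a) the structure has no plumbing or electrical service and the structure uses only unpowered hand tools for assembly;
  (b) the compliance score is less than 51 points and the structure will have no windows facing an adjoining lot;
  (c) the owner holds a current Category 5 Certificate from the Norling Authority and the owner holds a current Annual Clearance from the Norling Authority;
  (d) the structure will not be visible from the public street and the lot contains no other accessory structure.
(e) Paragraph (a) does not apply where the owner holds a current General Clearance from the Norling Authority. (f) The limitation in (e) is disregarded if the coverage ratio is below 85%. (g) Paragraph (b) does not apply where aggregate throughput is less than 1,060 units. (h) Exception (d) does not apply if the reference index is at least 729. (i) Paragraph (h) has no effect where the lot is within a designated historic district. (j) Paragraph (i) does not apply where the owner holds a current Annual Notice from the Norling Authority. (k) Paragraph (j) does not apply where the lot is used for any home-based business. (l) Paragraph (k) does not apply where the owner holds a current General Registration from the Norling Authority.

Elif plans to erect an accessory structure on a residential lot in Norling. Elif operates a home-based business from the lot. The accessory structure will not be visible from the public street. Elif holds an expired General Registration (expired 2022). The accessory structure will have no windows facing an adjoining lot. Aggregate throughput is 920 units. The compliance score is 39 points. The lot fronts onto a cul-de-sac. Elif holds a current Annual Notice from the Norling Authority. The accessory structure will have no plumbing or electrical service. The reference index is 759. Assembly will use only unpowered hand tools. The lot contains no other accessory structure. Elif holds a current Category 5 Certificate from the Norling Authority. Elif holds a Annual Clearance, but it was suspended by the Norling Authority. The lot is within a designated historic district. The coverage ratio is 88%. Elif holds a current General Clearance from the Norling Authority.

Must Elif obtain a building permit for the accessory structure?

No — exception (d) applies; Elif does not need a building permit.

Exception (a): there is no plumbing or electrical service; assembly uses only hand tools — every condition holds. However, paragraphs (e)–(f) must be considered: (e) operates against (a): a current General Clearance is held. (f), which would lift (e), does not operate here — the coverage ratio is 88%, not below 85%. (a) is therefore removed.
Exception (b): the compliance score is 39 points, less than the 51 points limit; no windows face an adjoining lot — every condition holds. However, paragraph (g) must be considered: (g) applies — aggregate throughput is 920 units, less than the 1,060 units limit. Exception (b) does not apply.
Exception (c) requires that the owner holds a current Annual Clearance from the Norling Authority; but there is no Annual Clearance in force, so (c) is unavailable.
Exception (d): the structure will not be visible from the street; the lot has no other accessory structure — every condition holds. As to paragraphs (h)–(l): (h) applies (the reference index is 759, meeting the 729 threshold), but yields to (i): (i) is engaged — the lot is in a historic district. (j) would limit (i) — a current Annual Notice is held — but (k) sets (j) aside: (k) applies — a home-based business operates on the lot. (l), which would lift (k), does not operate here — there is no General Registration in force. So (d) applies.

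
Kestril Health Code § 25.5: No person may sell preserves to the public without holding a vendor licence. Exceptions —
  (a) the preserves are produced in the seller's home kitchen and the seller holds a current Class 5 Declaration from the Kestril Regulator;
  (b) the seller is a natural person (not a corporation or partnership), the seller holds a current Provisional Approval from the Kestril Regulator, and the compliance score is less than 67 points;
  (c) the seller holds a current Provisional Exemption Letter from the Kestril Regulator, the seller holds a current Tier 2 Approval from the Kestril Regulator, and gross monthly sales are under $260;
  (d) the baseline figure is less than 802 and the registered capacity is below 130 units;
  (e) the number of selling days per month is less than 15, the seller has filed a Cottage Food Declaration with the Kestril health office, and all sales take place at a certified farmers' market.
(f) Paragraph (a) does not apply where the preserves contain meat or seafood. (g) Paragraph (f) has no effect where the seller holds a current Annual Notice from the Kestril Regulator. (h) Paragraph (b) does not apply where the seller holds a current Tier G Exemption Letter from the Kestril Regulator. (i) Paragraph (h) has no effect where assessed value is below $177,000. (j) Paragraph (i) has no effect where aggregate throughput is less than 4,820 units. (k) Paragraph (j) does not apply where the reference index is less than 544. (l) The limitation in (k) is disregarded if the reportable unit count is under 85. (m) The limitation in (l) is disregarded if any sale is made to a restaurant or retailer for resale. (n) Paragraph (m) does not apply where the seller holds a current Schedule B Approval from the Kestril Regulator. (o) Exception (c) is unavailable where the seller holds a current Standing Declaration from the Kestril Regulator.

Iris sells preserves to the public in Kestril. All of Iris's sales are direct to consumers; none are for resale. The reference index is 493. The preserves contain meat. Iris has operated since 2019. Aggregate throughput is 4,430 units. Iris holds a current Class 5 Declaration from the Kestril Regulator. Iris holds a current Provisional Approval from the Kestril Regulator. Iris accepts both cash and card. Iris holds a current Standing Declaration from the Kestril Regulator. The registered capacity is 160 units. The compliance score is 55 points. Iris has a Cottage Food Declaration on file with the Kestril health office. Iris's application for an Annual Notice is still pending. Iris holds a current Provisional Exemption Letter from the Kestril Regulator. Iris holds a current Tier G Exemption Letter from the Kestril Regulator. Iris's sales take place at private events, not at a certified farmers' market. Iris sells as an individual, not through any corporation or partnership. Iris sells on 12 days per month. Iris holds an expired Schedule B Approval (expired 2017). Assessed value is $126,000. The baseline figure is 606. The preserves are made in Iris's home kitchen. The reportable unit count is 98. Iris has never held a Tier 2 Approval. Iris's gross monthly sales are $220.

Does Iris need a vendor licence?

Exception (a): the preserves are home-kitchen produced; a current Class 5 Declaration is held — every condition holds. But: (f) operates against (a): the preserves contain meat. (g), which would lift (f), is not triggered — the Annual Notice is not current. Exception (a) does not apply.
Exception (b): the seller is a natural person; a current Provisional Approval is held; the compliance score is 55 points, less than the 67 points limit — every condition holds. Considering the limiting provisions: (h) is engaged (a current Tier G Exemption Letter is held), but is set aside by (i): (i) applies — assessed value is $126,000, below the $177,000 limit. (j) applies (aggregate throughput is 4,430 units, less than the 4,820 units limit), but is overridden by (k): (k) operates against (j): the reference index is 493, less than the 544 limit. (l) is inapplicable (the reportable unit count is 98, not under 85), so (k) stands. Exception (b) stands.
Exception (c) requires that the seller holds a current Tier 2 Approval from the Kestril Regulator; but the Tier 2 Approval is not current, so (c) is unavailable.
Exception (d) requires that the registered capacity is below 130 units; but the registered capacity is 160 units, not below 130 units, so (d) is unavailable.
Exception (e) does not apply: sales are at private events, not a certified farmers' market.

No — exception (b) applies; Iris is not required to hold a vendor licence.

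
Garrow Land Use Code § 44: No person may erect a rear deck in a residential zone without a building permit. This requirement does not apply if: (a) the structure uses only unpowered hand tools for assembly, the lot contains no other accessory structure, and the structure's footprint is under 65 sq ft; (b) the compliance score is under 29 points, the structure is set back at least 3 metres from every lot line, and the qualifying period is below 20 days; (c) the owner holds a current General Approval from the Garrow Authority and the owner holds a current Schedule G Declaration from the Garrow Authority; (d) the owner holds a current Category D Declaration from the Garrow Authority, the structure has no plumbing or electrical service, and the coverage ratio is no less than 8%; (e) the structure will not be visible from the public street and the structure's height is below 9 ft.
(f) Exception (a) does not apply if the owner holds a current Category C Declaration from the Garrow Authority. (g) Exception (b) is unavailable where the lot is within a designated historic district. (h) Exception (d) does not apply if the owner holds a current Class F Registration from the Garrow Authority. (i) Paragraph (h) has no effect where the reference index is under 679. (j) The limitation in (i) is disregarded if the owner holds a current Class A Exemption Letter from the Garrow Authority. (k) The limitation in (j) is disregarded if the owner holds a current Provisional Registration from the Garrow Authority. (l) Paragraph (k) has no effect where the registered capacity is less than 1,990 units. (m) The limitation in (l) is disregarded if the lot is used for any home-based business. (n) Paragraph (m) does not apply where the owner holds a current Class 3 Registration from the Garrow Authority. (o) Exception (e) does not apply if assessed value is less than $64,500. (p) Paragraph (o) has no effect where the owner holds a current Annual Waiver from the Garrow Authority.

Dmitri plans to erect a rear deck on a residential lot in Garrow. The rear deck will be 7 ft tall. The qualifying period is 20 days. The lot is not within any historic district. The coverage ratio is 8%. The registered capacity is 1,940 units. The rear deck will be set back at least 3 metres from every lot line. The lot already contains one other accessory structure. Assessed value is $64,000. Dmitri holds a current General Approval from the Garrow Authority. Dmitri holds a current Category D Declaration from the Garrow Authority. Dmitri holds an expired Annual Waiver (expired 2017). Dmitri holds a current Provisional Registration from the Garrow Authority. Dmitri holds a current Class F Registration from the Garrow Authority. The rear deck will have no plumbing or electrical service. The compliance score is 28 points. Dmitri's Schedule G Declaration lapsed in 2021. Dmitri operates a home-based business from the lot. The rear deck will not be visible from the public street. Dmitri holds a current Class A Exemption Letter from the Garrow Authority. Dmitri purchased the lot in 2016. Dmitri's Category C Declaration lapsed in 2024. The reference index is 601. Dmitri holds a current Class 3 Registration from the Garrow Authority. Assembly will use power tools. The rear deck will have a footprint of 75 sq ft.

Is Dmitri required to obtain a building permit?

Exception (a) does not apply: assembly uses power tools.
Exception (b) fails — the qualifying period is 20 days, not below 20 days.
Exception (c) fails — there is no Schedule G Declaration in force.
Exception (d)'s conditions are all satisfied: a current Category D Declaration is held; there is no plumbing or electrical service; the coverage ratio is 8%, meeting the 8% threshold. But: (h) operates against (d): a current Class F Registration is held. (i) would limit (h) — the reference index is 601, under the 679 limit — but (j) sets (i) aside: (j) operates against (i): a current Class A Exemption Letter is held. (k) would limit (j) — a current Provisional Registration is held — but (l) sets (k) aside: (l) is triggered — the registered capacity is 1,940 units, less than the 1,990 units limit. (m) is engaged (a home-based business operates on the lot), but is overridden by (n): (n) applies — a current Class 3 Registration is held. (d) is therefore removed.
Exception (e)'s conditions are all satisfied: the structure will not be visible from the street; the structure's height is 7 ft, below the 9 ft limit. But applying paragraphs (o)–(p): (o) operates against (e): assessed value is $64,000, less than the $64,500 limit. (p) does not operate here (the Annual Waiver is not current), so (o) stands. So (e) is unavailable.
Every exception is unavailable, so the rule governs.

Yes — Dmitri must obtain a building permit.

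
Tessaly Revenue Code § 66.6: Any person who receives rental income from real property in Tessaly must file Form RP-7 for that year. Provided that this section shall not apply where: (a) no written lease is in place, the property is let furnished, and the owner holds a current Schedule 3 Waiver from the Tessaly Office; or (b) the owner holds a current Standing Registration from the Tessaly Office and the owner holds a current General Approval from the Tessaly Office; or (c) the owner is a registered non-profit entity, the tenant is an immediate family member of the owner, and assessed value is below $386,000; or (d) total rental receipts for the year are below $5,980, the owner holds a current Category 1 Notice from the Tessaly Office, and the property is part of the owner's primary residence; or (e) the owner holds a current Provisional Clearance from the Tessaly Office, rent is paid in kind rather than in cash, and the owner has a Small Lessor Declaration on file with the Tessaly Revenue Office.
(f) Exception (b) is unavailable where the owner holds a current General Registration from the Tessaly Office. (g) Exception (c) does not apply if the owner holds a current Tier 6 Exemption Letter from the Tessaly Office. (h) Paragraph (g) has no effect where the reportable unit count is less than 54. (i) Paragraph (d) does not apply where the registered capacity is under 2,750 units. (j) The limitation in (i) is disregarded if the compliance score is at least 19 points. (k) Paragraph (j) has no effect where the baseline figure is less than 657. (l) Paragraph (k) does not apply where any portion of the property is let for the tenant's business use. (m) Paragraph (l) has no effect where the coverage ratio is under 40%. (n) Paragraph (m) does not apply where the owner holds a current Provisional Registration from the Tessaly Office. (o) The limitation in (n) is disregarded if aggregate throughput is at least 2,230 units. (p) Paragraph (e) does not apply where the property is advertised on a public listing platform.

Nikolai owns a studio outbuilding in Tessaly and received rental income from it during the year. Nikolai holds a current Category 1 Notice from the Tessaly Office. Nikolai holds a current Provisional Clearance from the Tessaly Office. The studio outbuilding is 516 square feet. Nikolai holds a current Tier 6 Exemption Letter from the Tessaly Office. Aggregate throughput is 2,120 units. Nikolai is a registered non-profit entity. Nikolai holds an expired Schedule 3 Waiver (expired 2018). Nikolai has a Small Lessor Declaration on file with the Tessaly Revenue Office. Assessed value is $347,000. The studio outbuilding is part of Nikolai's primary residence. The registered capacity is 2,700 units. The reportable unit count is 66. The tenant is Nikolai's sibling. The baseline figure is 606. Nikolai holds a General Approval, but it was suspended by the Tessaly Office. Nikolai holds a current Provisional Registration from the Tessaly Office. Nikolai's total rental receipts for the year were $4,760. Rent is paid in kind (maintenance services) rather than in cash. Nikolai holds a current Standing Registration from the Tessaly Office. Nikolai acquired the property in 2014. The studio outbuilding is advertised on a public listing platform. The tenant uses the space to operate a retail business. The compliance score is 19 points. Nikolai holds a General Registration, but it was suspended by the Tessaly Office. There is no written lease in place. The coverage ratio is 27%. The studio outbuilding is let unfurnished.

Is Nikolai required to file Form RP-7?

Exception (a) does not apply: the property is let unfurnished.
Exception (b) requires that the owner holds a current General Approval from the Tessaly Office; but the General Approval is not current, so (b) is unavailable.
All of (c)'s requirements are met (Nikolai is a registered non-profit; the tenant is an immediate family member; assessed value is $347,000, below the $386,000 limit). However, paragraphs (g)–(h) must be considered: (g) is engaged — a current Tier 6 Exemption Letter is held. (h), which would lift (g), does not operate here — the reportable unit count is 66, not less than 54. Exception (c) does not apply.
Exception (d) is satisfied on its face — total rental receipts for the year are $4,760, below the $5,980 limit; a current Category 1 Notice is held; the studio outbuilding is part of the primary residence. Applying paragraphs (i)–(o): (i) is engaged (the registered capacity is 2,700 units, under the 2,750 units limit), but yields to (j): (j) operates against (i): the compliance score is 19 points, meeting the 19 points threshold. (k) would limit (j) — the baseline figure is 606, less than the 657 limit — but (l) sets (k) aside: (l) is triggered — the space is let for business use. (m) applies (the coverage ratio is 27%, under the 40% limit), but is displaced by (n): (n) operates against (m): a current Provisional Registration is held. (o) is not engaged (aggregate throughput is 2,120 units, short of 2,230 units), so (n) stands. (d) remains available.
Exception (e) is satisfied on its face — a current Provisional Clearance is held; rent is paid in kind; a Small Lessor Declaration is on file. Turning to paragraph (p): (p) operates against (e): the property is publicly advertised. (e) is therefore removed.

No — exception (d) applies; Nikolai is not required to file Form RP-7.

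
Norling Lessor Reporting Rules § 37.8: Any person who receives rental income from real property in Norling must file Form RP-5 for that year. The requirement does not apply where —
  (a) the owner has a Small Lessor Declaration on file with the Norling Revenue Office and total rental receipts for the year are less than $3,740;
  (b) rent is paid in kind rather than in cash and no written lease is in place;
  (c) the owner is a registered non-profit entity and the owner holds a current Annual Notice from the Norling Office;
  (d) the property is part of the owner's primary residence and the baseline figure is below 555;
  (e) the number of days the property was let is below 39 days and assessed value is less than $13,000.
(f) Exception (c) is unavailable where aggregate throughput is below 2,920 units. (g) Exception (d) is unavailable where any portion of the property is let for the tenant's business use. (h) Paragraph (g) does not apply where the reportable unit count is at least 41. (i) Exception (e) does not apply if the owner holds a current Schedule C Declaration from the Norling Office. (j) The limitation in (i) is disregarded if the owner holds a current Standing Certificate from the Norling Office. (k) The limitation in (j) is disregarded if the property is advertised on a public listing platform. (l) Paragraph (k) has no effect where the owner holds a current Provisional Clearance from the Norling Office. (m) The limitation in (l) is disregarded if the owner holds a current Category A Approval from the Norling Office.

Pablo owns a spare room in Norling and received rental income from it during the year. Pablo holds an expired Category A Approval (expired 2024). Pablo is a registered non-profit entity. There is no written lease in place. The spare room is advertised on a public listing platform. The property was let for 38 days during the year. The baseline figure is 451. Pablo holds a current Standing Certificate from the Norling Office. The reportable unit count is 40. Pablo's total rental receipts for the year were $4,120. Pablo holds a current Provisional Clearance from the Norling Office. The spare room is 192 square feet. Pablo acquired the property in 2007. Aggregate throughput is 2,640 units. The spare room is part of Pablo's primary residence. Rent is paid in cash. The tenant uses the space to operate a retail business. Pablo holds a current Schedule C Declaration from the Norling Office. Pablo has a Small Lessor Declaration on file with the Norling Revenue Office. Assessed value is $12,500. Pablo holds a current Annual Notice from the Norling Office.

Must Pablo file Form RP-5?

Exception (a) does not apply: total rental receipts for the year are $4,120, not less than $3,740.
Exception (b) does not apply: rent is paid in cash.
Exception (c): Pablo is a registered non-profit; a current Annual Notice is held — every condition holds. However, paragraph (f) must be considered: (f) operates against (c): aggregate throughput is 2,640 units, below the 2,920 units limit. Exception (c) does not apply.
All of (d)'s requirements are met (the spare room is part of the primary residence; the baseline figure is 451, below the 555 limit). However, paragraphs (g)–(h) must be considered: (g) is triggered — the space is let for business use. (h), which would lift (g), does not operate here — the reportable unit count is 40, short of 41. Exception (d) does not apply.
Exception (e): the number of days the property was let is 38 days, below the 39 days limit; assessed value is $12,500, less than the $13,000 limit — every condition holds. Applying paragraphs (i)–(m): (i) would limit (e) — a current Schedule C Declaration is held — but (j) sets (i) aside: (j) is triggered — a current Standing Certificate is held. (k) would limit (j) — the property is publicly advertised — but (l) sets (k) aside: (l) operates — a current Provisional Clearance is held. (m), which would lift (l), does not operate here — there is no Category A Approval in force. (e) remains available.

No — exception (e) applies; Pablo is not required to file Form RP-5.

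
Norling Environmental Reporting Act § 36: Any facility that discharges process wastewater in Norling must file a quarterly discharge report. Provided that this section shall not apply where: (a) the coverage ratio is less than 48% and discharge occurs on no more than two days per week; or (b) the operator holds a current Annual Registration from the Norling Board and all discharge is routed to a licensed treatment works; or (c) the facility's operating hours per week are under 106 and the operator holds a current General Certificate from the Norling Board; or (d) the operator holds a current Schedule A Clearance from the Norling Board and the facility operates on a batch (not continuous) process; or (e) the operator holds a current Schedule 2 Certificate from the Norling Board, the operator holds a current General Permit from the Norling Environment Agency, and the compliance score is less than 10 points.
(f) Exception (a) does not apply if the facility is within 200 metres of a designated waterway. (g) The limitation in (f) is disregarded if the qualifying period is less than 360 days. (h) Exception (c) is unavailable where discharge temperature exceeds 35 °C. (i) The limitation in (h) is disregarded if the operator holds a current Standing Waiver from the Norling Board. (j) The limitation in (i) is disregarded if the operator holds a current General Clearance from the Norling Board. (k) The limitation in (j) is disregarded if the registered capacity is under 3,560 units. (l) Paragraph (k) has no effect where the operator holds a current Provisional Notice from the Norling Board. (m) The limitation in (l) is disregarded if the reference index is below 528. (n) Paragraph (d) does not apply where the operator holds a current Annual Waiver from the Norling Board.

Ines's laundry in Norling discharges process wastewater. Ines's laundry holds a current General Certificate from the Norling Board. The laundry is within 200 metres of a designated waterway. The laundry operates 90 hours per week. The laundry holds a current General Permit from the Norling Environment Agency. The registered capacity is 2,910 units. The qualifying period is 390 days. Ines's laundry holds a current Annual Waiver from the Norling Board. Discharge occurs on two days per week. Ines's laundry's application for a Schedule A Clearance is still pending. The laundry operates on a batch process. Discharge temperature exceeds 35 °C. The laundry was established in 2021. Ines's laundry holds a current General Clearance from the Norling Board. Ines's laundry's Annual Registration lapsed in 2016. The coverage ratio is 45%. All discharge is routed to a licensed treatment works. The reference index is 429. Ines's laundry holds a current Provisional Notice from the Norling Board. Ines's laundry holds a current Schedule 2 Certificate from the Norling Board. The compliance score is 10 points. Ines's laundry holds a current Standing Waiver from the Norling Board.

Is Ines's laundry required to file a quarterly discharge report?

Exception (a)'s conditions are all satisfied: the coverage ratio is 45%, less than the 48% limit; discharge occurs on no more than two days per week. However, paragraphs (f)–(g) must be considered: (f) operates against (a): the laundry is within 200 m of a designated waterway. (g) is not triggered (the qualifying period is 390 days, not less than 360 days), so (f) stands. Exception (a) does not apply.
Exception (b) fails — no current Annual Registration is held.
Exception (c): the facility's operating hours per week are 90, under the 106 limit; a current General Certificate is held — every condition holds. As to paragraphs (h)–(m): (h) would limit (c) — discharge temperature exceeds 35 °C — but (i) sets (h) aside: (i) operates against (h): a current Standing Waiver is held. (j) operates (a current General Clearance is held), but is itself disapplied by (k): (k) is triggered — the registered capacity is 2,910 units, under the 3,560 units limit. (l) applies (a current Provisional Notice is held), but is displaced by (m): (m) operates — the reference index is 429, below the 528 limit. So (c) applies.
Exception (d) fails — there is no Schedule A Clearance in force.
Exception (e) does not apply: the compliance score is 10 points, not less than 10 points.

No — exception (c) applies; Ines's laundry is not required to file a quarterly discharge report.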